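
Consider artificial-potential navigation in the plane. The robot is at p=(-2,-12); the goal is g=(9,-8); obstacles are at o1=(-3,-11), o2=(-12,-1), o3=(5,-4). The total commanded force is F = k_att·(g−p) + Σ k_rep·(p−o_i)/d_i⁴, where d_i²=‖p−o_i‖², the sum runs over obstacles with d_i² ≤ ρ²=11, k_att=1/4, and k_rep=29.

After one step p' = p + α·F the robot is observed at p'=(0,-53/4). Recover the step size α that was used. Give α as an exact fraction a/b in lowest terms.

α = 1/5

F_att = 1/4·(g−p) = 1/4·(11,4) = (2.7500,1.0000)
o1: d²=2 ≤ ρ²=11; F_rep = 29·(1,-1)/2² = (7.2500,-7.2500)
o2: d²=221 > ρ²=11 → inactive
o3: d²=113 > ρ²=11 → inactive
F = F_att + ΣF_rep = (10.0000,-6.2500)
Δp = p'−p = (2.0000,-1.2500); α = Δx/Fx = (2) / (10) = 1/5
check: Δy/Fy = (-5/4) / (-25/4) = 1/5 ✓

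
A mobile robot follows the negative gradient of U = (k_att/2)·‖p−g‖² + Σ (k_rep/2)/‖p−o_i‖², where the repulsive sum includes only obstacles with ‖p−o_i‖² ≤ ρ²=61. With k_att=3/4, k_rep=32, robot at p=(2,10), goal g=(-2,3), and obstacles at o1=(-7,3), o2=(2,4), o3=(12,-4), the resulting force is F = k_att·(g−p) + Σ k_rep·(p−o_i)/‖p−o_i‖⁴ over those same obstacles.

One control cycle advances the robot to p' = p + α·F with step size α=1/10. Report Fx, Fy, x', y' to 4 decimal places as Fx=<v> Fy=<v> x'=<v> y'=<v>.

Fx=-3.0000 Fy=-5.1019 x'=1.7000 y'=9.4898

F_att = 3/4·(g−p) = 3/4·(-4,-7) = (-3.0000,-5.2500)
o1: d²=130 > ρ²=61 → inactive
o2: d²=36 ≤ ρ²=61; F_rep = 32·(0,6)/36² = (0.0000,0.1481)
o3: d²=296 > ρ²=61 → inactive
F = F_att + ΣF_rep = (-3.0000,-5.1019)
p' = p + 1/10·F = (1.7000,9.4898)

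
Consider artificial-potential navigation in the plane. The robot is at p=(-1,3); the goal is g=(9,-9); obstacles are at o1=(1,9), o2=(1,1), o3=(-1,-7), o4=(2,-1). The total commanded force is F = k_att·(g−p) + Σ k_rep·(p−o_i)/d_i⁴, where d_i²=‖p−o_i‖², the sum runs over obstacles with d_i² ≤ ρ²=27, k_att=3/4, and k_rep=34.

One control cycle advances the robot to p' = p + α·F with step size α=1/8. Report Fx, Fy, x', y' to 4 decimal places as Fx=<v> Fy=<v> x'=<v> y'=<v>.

F_att = 3/4·(g−p) = 3/4·(10,-12) = (7.5000,-9.0000)
o1: d²=40 > ρ²=27 → inactive
o2: d²=8 ≤ ρ²=27; F_rep = 34·(-2,2)/8² = (-1.0625,1.0625)
o3: d²=100 > ρ²=27 → inactive
o4: d²=25 ≤ ρ²=27; F_rep = 34·(-3,4)/25² = (-0.1632,0.2176)
F = F_att + ΣF_rep = (6.2743,-7.7199)
p' = p + 1/8·F = (-0.2157,2.0350)

Fx=6.2743 Fy=-7.7199 x'=-0.2157 y'=2.0350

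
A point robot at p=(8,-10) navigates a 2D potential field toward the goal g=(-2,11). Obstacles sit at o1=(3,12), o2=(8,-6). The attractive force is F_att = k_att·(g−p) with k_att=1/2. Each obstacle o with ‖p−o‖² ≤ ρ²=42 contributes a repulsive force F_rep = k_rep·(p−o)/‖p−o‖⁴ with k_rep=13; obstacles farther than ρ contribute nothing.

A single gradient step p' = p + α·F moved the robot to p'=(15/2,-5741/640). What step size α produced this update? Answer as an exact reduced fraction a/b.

F_att = 1/2·(g−p) = 1/2·(-10,21) = (-5.0000,10.5000)
o1: d²=509 > ρ²=42 → inactive
o2: d²=16 ≤ ρ²=42; F_rep = 13·(0,-4)/16² = (0.0000,-0.2031)
F = F_att + ΣF_rep = (-5.0000,10.2969)
Δp = p'−p = (-0.5000,1.0297); α = Δx/Fx = (-1/2) / (-5) = 1/10
check: Δy/Fy = (659/640) / (659/64) = 1/10 ✓

α = 1/10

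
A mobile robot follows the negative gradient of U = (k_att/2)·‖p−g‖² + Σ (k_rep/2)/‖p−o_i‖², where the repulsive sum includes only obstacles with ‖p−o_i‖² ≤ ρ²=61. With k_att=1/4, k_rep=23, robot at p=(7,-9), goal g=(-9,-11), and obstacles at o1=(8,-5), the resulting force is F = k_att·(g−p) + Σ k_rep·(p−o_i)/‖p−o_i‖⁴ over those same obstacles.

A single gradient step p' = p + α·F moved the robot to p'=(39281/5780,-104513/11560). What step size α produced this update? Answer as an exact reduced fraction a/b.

α = 1/20

F_att = 1/4·(g−p) = 1/4·(-16,-2) = (-4.0000,-0.5000)
o1: d²=17 ≤ ρ²=61; F_rep = 23·(-1,-4)/17² = (-0.0796,-0.3183)
F = F_att + ΣF_rep = (-4.0796,-0.8183)
Δp = p'−p = (-0.2040,-0.0409); α = Δx/Fx = (-1179/5780) / (-1179/289) = 1/20
check: Δy/Fy = (-473/11560) / (-473/578) = 1/20 ✓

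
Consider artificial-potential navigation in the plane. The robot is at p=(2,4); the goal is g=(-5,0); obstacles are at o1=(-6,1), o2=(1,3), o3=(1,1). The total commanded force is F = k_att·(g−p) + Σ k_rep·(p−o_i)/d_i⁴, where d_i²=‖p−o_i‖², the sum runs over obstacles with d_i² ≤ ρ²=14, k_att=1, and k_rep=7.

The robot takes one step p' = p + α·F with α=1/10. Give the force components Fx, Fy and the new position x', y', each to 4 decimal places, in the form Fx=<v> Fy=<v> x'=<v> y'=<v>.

F_att = 1·(g−p) = 1·(-7,-4) = (-7.0000,-4.0000)
o1: d²=73 > ρ²=14 → inactive
o2: d²=2 ≤ ρ²=14; F_rep = 7·(1,1)/2² = (1.7500,1.7500)
o3: d²=10 ≤ ρ²=14; F_rep = 7·(1,3)/10² = (0.0700,0.2100)
F = F_att + ΣF_rep = (-5.1800,-2.0400)
p' = p + 1/10·F = (1.4820,3.7960)

Fx=-5.1800 Fy=-2.0400 x'=1.4820 y'=3.7960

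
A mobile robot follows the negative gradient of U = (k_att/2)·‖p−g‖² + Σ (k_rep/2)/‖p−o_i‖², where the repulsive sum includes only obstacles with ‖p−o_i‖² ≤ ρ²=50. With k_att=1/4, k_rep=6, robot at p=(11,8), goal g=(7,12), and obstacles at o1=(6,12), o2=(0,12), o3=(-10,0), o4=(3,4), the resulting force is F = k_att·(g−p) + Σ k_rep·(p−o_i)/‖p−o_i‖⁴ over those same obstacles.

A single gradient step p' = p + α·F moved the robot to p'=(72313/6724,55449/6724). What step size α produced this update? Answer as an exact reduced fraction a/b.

α = 1/4

F_att = 1/4·(g−p) = 1/4·(-4,4) = (-1.0000,1.0000)
o1: d²=41 ≤ ρ²=50; F_rep = 6·(5,-4)/41² = (0.0178,-0.0143)
o2: d²=137 > ρ²=50 → inactive
o3: d²=505 > ρ²=50 → inactive
o4: d²=80 > ρ²=50 → inactive
F = F_att + ΣF_rep = (-0.9822,0.9857)
Δp = p'−p = (-0.2455,0.2464); α = Δx/Fx = (-1651/6724) / (-1651/1681) = 1/4
check: Δy/Fy = (1657/6724) / (1657/1681) = 1/4 ✓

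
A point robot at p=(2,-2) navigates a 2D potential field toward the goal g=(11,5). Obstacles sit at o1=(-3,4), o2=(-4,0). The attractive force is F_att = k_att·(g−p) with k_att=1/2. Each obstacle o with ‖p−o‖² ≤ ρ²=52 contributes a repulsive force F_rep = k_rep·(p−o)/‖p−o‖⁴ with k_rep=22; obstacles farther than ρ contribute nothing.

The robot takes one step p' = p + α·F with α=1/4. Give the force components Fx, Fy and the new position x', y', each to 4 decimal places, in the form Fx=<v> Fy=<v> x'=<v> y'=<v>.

F_att = 1/2·(g−p) = 1/2·(9,7) = (4.5000,3.5000)
o1: d²=61 > ρ²=52 → inactive
o2: d²=40 ≤ ρ²=52; F_rep = 22·(6,-2)/40² = (0.0825,-0.0275)
F = F_att + ΣF_rep = (4.5825,3.4725)
p' = p + 1/4·F = (3.1456,-1.1319)

Fx=4.5825 Fy=3.4725 x'=3.1456 y'=-1.1319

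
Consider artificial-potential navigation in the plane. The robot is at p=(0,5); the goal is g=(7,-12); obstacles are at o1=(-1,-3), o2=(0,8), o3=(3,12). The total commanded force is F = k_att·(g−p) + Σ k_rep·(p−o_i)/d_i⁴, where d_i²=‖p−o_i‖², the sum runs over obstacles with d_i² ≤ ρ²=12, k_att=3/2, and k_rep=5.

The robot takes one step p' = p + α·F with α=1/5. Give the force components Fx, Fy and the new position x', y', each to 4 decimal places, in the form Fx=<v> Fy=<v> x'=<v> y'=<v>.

Fx=10.5000 Fy=-25.6852 x'=2.1000 y'=-0.1370

F_att = 3/2·(g−p) = 3/2·(7,-17) = (10.5000,-25.5000)
o1: d²=65 > ρ²=12 → inactive
o2: d²=9 ≤ ρ²=12; F_rep = 5·(0,-3)/9² = (0.0000,-0.1852)
o3: d²=58 > ρ²=12 → inactive
F = F_att + ΣF_rep = (10.5000,-25.6852)
p' = p + 1/5·F = (2.1000,-0.1370)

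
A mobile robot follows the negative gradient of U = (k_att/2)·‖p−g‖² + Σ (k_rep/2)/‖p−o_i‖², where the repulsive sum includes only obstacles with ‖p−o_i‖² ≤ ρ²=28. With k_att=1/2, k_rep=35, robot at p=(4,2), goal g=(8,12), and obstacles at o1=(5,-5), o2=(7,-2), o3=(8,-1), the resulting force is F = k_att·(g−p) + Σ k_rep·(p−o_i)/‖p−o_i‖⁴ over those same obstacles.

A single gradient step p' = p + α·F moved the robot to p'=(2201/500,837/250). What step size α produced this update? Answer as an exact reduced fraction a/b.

α = 1/4

F_att = 1/2·(g−p) = 1/2·(4,10) = (2.0000,5.0000)
o1: d²=50 > ρ²=28 → inactive
o2: d²=25 ≤ ρ²=28; F_rep = 35·(-3,4)/25² = (-0.1680,0.2240)
o3: d²=25 ≤ ρ²=28; F_rep = 35·(-4,3)/25² = (-0.2240,0.1680)
F = F_att + ΣF_rep = (1.6080,5.3920)
Δp = p'−p = (0.4020,1.3480); α = Δx/Fx = (201/500) / (201/125) = 1/4
check: Δy/Fy = (337/250) / (674/125) = 1/4 ✓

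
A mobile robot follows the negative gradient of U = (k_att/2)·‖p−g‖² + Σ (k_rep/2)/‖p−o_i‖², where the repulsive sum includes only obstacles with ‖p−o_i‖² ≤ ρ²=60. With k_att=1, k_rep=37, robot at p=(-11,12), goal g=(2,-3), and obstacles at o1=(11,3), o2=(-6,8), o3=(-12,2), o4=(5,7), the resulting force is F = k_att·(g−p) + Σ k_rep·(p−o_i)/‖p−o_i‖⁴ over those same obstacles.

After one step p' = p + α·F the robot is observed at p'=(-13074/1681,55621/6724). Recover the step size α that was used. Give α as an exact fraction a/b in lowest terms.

F_att = 1·(g−p) = 1·(13,-15) = (13.0000,-15.0000)
o1: d²=565 > ρ²=60 → inactive
o2: d²=41 ≤ ρ²=60; F_rep = 37·(-5,4)/41² = (-0.1101,0.0880)
o3: d²=101 > ρ²=60 → inactive
o4: d²=281 > ρ²=60 → inactive
F = F_att + ΣF_rep = (12.8899,-14.9120)
Δp = p'−p = (3.2225,-3.7280); α = Δx/Fx = (5417/1681) / (21668/1681) = 1/4
check: Δy/Fy = (-25067/6724) / (-25067/1681) = 1/4 ✓

α = 1/4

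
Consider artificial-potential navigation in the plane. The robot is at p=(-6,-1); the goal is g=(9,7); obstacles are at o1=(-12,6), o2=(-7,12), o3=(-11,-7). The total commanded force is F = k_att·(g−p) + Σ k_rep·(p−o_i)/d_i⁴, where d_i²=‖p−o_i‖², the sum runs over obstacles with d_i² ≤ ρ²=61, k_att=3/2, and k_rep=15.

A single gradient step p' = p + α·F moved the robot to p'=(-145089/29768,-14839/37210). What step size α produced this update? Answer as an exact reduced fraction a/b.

α = 1/20

F_att = 3/2·(g−p) = 3/2·(15,8) = (22.5000,12.0000)
o1: d²=85 > ρ²=61 → inactive
o2: d²=170 > ρ²=61 → inactive
o3: d²=61 ≤ ρ²=61; F_rep = 15·(5,6)/61² = (0.0202,0.0242)
F = F_att + ΣF_rep = (22.5202,12.0242)
Δp = p'−p = (1.1260,0.6012); α = Δx/Fx = (33519/29768) / (167595/7442) = 1/20
check: Δy/Fy = (22371/37210) / (44742/3721) = 1/20 ✓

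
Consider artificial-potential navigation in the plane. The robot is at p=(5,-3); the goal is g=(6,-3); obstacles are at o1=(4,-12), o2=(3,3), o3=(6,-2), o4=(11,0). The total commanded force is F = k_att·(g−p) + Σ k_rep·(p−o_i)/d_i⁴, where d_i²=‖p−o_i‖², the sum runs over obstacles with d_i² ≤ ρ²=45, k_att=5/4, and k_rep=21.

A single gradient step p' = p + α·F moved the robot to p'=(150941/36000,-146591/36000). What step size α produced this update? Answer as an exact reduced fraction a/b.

F_att = 5/4·(g−p) = 5/4·(1,0) = (1.2500,0.0000)
o1: d²=82 > ρ²=45 → inactive
o2: d²=40 ≤ ρ²=45; F_rep = 21·(2,-6)/40² = (0.0262,-0.0788)
o3: d²=2 ≤ ρ²=45; F_rep = 21·(-1,-1)/2² = (-5.2500,-5.2500)
o4: d²=45 ≤ ρ²=45; F_rep = 21·(-6,-3)/45² = (-0.0622,-0.0311)
F = F_att + ΣF_rep = (-4.0360,-5.3599)
Δp = p'−p = (-0.8072,-1.0720); α = Δx/Fx = (-29059/36000) / (-29059/7200) = 1/5
check: Δy/Fy = (-38591/36000) / (-38591/7200) = 1/5 ✓

α = 1/5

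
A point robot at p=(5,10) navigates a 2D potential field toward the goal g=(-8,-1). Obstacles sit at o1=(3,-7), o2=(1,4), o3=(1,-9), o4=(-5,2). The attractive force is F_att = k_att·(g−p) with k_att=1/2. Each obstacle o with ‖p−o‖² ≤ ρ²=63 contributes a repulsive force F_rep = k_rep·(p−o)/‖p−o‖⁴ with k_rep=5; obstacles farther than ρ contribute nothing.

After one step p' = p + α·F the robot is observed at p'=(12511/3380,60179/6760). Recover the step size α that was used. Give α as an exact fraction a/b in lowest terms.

F_att = 1/2·(g−p) = 1/2·(-13,-11) = (-6.5000,-5.5000)
o1: d²=293 > ρ²=63 → inactive
o2: d²=52 ≤ ρ²=63; F_rep = 5·(4,6)/52² = (0.0074,0.0111)
o3: d²=377 > ρ²=63 → inactive
o4: d²=164 > ρ²=63 → inactive
F = F_att + ΣF_rep = (-6.4926,-5.4889)
Δp = p'−p = (-1.2985,-1.0978); α = Δx/Fx = (-4389/3380) / (-4389/676) = 1/5
check: Δy/Fy = (-7421/6760) / (-7421/1352) = 1/5 ✓

α = 1/5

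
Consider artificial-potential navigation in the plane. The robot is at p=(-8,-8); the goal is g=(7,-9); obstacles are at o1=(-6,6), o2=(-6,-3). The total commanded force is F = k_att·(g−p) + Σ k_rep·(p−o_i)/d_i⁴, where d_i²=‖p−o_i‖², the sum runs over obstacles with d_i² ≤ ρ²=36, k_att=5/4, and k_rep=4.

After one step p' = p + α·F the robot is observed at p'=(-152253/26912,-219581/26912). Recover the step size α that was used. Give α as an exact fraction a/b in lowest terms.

F_att = 5/4·(g−p) = 5/4·(15,-1) = (18.7500,-1.2500)
o1: d²=200 > ρ²=36 → inactive
o2: d²=29 ≤ ρ²=36; F_rep = 4·(-2,-5)/29² = (-0.0095,-0.0238)
F = F_att + ΣF_rep = (18.7405,-1.2738)
Δp = p'−p = (2.3426,-0.1592); α = Δx/Fx = (63043/26912) / (63043/3364) = 1/8
check: Δy/Fy = (-4285/26912) / (-4285/3364) = 1/8 ✓

α = 1/8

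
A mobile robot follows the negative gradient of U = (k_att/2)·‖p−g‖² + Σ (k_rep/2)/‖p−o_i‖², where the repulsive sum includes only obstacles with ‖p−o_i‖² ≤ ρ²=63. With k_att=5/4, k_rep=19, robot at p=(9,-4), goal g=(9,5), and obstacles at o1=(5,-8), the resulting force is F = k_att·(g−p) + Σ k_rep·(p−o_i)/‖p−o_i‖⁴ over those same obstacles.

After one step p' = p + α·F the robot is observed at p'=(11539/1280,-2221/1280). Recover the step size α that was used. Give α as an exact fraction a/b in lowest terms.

F_att = 5/4·(g−p) = 5/4·(0,9) = (0.0000,11.2500)
o1: d²=32 ≤ ρ²=63; F_rep = 19·(4,4)/32² = (0.0742,0.0742)
F = F_att + ΣF_rep = (0.0742,11.3242)
Δp = p'−p = (0.0148,2.2648); α = Δx/Fx = (19/1280) / (19/256) = 1/5
check: Δy/Fy = (2899/1280) / (2899/256) = 1/5 ✓

α = 1/5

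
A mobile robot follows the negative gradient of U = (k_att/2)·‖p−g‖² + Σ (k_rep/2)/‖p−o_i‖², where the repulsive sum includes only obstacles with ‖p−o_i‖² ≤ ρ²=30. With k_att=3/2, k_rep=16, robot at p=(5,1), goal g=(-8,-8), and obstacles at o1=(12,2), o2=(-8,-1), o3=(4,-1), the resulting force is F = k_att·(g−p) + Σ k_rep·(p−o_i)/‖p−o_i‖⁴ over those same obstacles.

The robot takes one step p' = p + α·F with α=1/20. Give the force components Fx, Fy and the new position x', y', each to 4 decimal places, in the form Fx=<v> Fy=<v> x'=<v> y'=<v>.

F_att = 3/2·(g−p) = 3/2·(-13,-9) = (-19.5000,-13.5000)
o1: d²=50 > ρ²=30 → inactive
o2: d²=173 > ρ²=30 → inactive
o3: d²=5 ≤ ρ²=30; F_rep = 16·(1,2)/5² = (0.6400,1.2800)
F = F_att + ΣF_rep = (-18.8600,-12.2200)
p' = p + 1/20·F = (4.0570,0.3890)

Fx=-18.8600 Fy=-12.2200 x'=4.0570 y'=0.3890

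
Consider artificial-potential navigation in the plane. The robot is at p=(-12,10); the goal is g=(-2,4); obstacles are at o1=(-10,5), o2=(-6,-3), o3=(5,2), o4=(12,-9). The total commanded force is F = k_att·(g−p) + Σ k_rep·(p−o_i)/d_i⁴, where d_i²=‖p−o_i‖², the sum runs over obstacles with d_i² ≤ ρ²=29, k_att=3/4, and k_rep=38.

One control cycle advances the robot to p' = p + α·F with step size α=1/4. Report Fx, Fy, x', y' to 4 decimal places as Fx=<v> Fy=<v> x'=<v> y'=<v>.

Fx=7.4096 Fy=-4.2741 x'=-10.1476 y'=8.9315

F_att = 3/4·(g−p) = 3/4·(10,-6) = (7.5000,-4.5000)
o1: d²=29 ≤ ρ²=29; F_rep = 38·(-2,5)/29² = (-0.0904,0.2259)
o2: d²=205 > ρ²=29 → inactive
o3: d²=353 > ρ²=29 → inactive
o4: d²=937 > ρ²=29 → inactive
F = F_att + ΣF_rep = (7.4096,-4.2741)
p' = p + 1/4·F = (-10.1476,8.9315)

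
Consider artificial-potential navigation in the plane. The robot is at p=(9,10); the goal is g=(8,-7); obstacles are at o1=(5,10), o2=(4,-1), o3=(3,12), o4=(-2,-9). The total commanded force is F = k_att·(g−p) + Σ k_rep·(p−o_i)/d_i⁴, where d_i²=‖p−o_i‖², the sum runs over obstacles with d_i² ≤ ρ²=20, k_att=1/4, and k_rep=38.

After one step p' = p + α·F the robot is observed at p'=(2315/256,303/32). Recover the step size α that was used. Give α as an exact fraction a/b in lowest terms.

F_att = 1/4·(g−p) = 1/4·(-1,-17) = (-0.2500,-4.2500)
o1: d²=16 ≤ ρ²=20; F_rep = 38·(4,0)/16² = (0.5938,0.0000)
o2: d²=146 > ρ²=20 → inactive
o3: d²=40 > ρ²=20 → inactive
o4: d²=482 > ρ²=20 → inactive
F = F_att + ΣF_rep = (0.3438,-4.2500)
Δp = p'−p = (0.0430,-0.5312); α = Δx/Fx = (11/256) / (11/32) = 1/8
check: Δy/Fy = (-17/32) / (-17/4) = 1/8 ✓

α = 1/8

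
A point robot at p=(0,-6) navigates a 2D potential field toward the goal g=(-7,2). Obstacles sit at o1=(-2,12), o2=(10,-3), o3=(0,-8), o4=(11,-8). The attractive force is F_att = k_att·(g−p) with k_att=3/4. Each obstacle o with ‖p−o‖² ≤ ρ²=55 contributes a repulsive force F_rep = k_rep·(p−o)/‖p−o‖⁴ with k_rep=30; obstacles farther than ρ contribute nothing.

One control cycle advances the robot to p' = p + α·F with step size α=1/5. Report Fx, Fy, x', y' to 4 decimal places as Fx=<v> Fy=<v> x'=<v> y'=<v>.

Fx=-5.2500 Fy=9.7500 x'=-1.0500 y'=-4.0500

F_att = 3/4·(g−p) = 3/4·(-7,8) = (-5.2500,6.0000)
o1: d²=328 > ρ²=55 → inactive
o2: d²=109 > ρ²=55 → inactive
o3: d²=4 ≤ ρ²=55; F_rep = 30·(0,2)/4² = (0.0000,3.7500)
o4: d²=125 > ρ²=55 → inactive
F = F_att + ΣF_rep = (-5.2500,9.7500)
p' = p + 1/5·F = (-1.0500,-4.0500)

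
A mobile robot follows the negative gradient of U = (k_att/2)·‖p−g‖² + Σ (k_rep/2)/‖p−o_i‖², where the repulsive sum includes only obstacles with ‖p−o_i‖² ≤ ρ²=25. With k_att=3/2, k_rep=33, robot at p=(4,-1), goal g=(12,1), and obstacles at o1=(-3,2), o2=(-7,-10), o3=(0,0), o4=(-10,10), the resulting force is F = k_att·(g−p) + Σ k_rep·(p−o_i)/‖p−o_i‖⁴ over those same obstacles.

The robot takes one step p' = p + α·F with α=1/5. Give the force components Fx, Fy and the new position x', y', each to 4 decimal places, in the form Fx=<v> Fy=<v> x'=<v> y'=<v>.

Fx=12.4567 Fy=2.8858 x'=6.4913 y'=-0.4228

F_att = 3/2·(g−p) = 3/2·(8,2) = (12.0000,3.0000)
o1: d²=58 > ρ²=25 → inactive
o2: d²=202 > ρ²=25 → inactive
o3: d²=17 ≤ ρ²=25; F_rep = 33·(4,-1)/17² = (0.4567,-0.1142)
o4: d²=317 > ρ²=25 → inactive
F = F_att + ΣF_rep = (12.4567,2.8858)
p' = p + 1/5·F = (6.4913,-0.4228)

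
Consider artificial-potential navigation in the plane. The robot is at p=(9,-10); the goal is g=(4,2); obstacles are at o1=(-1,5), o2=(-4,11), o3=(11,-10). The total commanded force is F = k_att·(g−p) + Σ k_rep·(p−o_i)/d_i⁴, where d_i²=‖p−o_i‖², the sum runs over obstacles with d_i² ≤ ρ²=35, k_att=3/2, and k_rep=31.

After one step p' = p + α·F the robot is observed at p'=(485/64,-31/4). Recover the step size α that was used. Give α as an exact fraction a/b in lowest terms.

α = 1/8

F_att = 3/2·(g−p) = 3/2·(-5,12) = (-7.5000,18.0000)
o1: d²=325 > ρ²=35 → inactive
o2: d²=610 > ρ²=35 → inactive
o3: d²=4 ≤ ρ²=35; F_rep = 31·(-2,0)/4² = (-3.8750,0.0000)
F = F_att + ΣF_rep = (-11.3750,18.0000)
Δp = p'−p = (-1.4219,2.2500); α = Δx/Fx = (-91/64) / (-91/8) = 1/8
check: Δy/Fy = (9/4) / (18) = 1/8 ✓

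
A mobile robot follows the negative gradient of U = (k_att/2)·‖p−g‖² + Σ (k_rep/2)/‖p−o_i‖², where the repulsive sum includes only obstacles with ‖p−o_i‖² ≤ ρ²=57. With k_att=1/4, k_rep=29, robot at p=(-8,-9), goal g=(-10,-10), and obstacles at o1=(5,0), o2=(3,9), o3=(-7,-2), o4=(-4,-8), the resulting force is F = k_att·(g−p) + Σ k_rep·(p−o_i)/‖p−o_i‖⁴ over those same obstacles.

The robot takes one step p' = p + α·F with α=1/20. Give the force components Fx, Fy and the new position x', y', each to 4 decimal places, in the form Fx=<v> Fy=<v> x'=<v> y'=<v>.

Fx=-0.9130 Fy=-0.4315 x'=-8.0456 y'=-9.0216

F_att = 1/4·(g−p) = 1/4·(-2,-1) = (-0.5000,-0.2500)
o1: d²=250 > ρ²=57 → inactive
o2: d²=445 > ρ²=57 → inactive
o3: d²=50 ≤ ρ²=57; F_rep = 29·(-1,-7)/50² = (-0.0116,-0.0812)
o4: d²=17 ≤ ρ²=57; F_rep = 29·(-4,-1)/17² = (-0.4014,-0.1003)
F = F_att + ΣF_rep = (-0.9130,-0.4315)
p' = p + 1/20·F = (-8.0456,-9.0216)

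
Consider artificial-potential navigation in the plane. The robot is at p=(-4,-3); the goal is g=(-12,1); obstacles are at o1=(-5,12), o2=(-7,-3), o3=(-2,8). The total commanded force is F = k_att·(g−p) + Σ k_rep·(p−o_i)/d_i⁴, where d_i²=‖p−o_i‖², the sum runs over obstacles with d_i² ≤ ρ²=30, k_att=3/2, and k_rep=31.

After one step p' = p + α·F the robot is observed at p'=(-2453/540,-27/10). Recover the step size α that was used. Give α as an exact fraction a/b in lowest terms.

α = 1/20

F_att = 3/2·(g−p) = 3/2·(-8,4) = (-12.0000,6.0000)
o1: d²=226 > ρ²=30 → inactive
o2: d²=9 ≤ ρ²=30; F_rep = 31·(3,0)/9² = (1.1481,0.0000)
o3: d²=125 > ρ²=30 → inactive
F = F_att + ΣF_rep = (-10.8519,6.0000)
Δp = p'−p = (-0.5426,0.3000); α = Δx/Fx = (-293/540) / (-293/27) = 1/20
check: Δy/Fy = (3/10) / (6) = 1/20 ✓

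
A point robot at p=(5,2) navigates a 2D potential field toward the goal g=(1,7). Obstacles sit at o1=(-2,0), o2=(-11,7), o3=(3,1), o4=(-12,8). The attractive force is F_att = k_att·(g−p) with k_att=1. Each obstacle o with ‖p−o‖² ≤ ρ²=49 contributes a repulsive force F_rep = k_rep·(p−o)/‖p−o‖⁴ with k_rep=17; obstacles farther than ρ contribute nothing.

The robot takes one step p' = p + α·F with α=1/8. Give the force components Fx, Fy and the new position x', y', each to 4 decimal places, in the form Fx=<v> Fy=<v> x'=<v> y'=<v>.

F_att = 1·(g−p) = 1·(-4,5) = (-4.0000,5.0000)
o1: d²=53 > ρ²=49 → inactive
o2: d²=281 > ρ²=49 → inactive
o3: d²=5 ≤ ρ²=49; F_rep = 17·(2,1)/5² = (1.3600,0.6800)
o4: d²=325 > ρ²=49 → inactive
F = F_att + ΣF_rep = (-2.6400,5.6800)
p' = p + 1/8·F = (4.6700,2.7100)

Fx=-2.6400 Fy=5.6800 x'=4.6700 y'=2.7100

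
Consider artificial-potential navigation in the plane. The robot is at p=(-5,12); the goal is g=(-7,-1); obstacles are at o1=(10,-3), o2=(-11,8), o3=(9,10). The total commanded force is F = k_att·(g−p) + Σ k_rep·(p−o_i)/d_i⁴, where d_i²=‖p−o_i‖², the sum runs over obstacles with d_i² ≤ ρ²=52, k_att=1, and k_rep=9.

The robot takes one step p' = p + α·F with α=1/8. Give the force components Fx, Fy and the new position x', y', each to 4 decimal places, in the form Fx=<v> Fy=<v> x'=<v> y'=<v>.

F_att = 1·(g−p) = 1·(-2,-13) = (-2.0000,-13.0000)
o1: d²=450 > ρ²=52 → inactive
o2: d²=52 ≤ ρ²=52; F_rep = 9·(6,4)/52² = (0.0200,0.0133)
o3: d²=200 > ρ²=52 → inactive
F = F_att + ΣF_rep = (-1.9800,-12.9867)
p' = p + 1/8·F = (-5.2475,10.3767)

Fx=-1.9800 Fy=-12.9867 x'=-5.2475 y'=10.3767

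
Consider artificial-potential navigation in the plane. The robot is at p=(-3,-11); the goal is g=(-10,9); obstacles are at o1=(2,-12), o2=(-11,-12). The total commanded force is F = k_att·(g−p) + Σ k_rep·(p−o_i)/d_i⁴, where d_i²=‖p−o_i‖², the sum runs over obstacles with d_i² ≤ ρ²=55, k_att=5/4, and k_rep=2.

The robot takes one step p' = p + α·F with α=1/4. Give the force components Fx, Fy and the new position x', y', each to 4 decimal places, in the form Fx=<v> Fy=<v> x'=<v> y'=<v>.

F_att = 5/4·(g−p) = 5/4·(-7,20) = (-8.7500,25.0000)
o1: d²=26 ≤ ρ²=55; F_rep = 2·(-5,1)/26² = (-0.0148,0.0030)
o2: d²=65 > ρ²=55 → inactive
F = F_att + ΣF_rep = (-8.7648,25.0030)
p' = p + 1/4·F = (-5.1912,-4.7493)

Fx=-8.7648 Fy=25.0030 x'=-5.1912 y'=-4.7493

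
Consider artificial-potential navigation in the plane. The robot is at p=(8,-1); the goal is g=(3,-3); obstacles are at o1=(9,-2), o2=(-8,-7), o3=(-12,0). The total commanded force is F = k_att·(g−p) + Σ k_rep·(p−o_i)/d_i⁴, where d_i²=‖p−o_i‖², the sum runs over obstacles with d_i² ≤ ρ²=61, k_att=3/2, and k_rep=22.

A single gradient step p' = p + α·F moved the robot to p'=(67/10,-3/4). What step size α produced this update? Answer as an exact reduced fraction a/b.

F_att = 3/2·(g−p) = 3/2·(-5,-2) = (-7.5000,-3.0000)
o1: d²=2 ≤ ρ²=61; F_rep = 22·(-1,1)/2² = (-5.5000,5.5000)
o2: d²=292 > ρ²=61 → inactive
o3: d²=401 > ρ²=61 → inactive
F = F_att + ΣF_rep = (-13.0000,2.5000)
Δp = p'−p = (-1.3000,0.2500); α = Δx/Fx = (-13/10) / (-13) = 1/10
check: Δy/Fy = (1/4) / (5/2) = 1/10 ✓

α = 1/10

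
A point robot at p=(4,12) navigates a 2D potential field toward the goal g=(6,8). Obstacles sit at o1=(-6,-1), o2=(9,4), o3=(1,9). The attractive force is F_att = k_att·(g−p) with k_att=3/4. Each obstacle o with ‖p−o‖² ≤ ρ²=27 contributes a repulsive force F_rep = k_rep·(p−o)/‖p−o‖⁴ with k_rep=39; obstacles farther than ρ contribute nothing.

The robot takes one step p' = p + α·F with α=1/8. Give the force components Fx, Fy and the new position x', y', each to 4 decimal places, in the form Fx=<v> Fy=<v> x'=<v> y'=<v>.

F_att = 3/4·(g−p) = 3/4·(2,-4) = (1.5000,-3.0000)
o1: d²=269 > ρ²=27 → inactive
o2: d²=89 > ρ²=27 → inactive
o3: d²=18 ≤ ρ²=27; F_rep = 39·(3,3)/18² = (0.3611,0.3611)
F = F_att + ΣF_rep = (1.8611,-2.6389)
p' = p + 1/8·F = (4.2326,11.6701)

Fx=1.8611 Fy=-2.6389 x'=4.2326 y'=11.6701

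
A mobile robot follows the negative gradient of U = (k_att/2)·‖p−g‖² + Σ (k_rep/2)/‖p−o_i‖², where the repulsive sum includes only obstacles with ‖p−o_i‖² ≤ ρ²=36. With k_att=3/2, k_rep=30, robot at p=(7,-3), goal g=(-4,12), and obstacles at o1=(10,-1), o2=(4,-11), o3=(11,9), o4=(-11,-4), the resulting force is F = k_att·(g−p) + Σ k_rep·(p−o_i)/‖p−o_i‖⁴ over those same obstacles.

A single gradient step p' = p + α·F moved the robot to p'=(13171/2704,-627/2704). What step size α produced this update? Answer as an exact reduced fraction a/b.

F_att = 3/2·(g−p) = 3/2·(-11,15) = (-16.5000,22.5000)
o1: d²=13 ≤ ρ²=36; F_rep = 30·(-3,-2)/13² = (-0.5325,-0.3550)
o2: d²=73 > ρ²=36 → inactive
o3: d²=160 > ρ²=36 → inactive
o4: d²=325 > ρ²=36 → inactive
F = F_att + ΣF_rep = (-17.0325,22.1450)
Δp = p'−p = (-2.1291,2.7681); α = Δx/Fx = (-5757/2704) / (-5757/338) = 1/8
check: Δy/Fy = (7485/2704) / (7485/338) = 1/8 ✓

α = 1/8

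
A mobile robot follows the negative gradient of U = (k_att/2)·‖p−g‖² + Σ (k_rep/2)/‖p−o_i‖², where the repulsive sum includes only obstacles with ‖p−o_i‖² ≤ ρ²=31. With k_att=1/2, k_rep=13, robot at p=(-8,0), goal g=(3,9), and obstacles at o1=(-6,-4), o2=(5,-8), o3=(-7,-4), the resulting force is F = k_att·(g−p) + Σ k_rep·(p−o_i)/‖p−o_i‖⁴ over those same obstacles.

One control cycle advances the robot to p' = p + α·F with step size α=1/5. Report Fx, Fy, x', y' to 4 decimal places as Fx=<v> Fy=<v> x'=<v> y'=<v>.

F_att = 1/2·(g−p) = 1/2·(11,9) = (5.5000,4.5000)
o1: d²=20 ≤ ρ²=31; F_rep = 13·(-2,4)/20² = (-0.0650,0.1300)
o2: d²=233 > ρ²=31 → inactive
o3: d²=17 ≤ ρ²=31; F_rep = 13·(-1,4)/17² = (-0.0450,0.1799)
F = F_att + ΣF_rep = (5.3900,4.8099)
p' = p + 1/5·F = (-6.9220,0.9620)

Fx=5.3900 Fy=4.8099 x'=-6.9220 y'=0.9620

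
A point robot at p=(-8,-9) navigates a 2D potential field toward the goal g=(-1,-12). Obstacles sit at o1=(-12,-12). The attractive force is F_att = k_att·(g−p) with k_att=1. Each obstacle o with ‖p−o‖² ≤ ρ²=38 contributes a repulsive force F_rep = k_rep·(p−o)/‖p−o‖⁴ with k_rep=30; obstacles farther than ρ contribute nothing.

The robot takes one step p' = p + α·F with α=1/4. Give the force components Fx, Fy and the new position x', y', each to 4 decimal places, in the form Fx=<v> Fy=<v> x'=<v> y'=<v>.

F_att = 1·(g−p) = 1·(7,-3) = (7.0000,-3.0000)
o1: d²=25 ≤ ρ²=38; F_rep = 30·(4,3)/25² = (0.1920,0.1440)
F = F_att + ΣF_rep = (7.1920,-2.8560)
p' = p + 1/4·F = (-6.2020,-9.7140)

Fx=7.1920 Fy=-2.8560 x'=-6.2020 y'=-9.7140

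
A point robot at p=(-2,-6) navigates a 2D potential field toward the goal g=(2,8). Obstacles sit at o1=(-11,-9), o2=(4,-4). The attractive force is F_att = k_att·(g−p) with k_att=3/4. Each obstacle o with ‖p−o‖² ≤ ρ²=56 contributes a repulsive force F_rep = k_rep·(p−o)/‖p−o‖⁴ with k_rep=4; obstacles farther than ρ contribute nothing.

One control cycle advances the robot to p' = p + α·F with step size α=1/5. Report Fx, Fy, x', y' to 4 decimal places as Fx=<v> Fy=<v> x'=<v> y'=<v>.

F_att = 3/4·(g−p) = 3/4·(4,14) = (3.0000,10.5000)
o1: d²=90 > ρ²=56 → inactive
o2: d²=40 ≤ ρ²=56; F_rep = 4·(-6,-2)/40² = (-0.0150,-0.0050)
F = F_att + ΣF_rep = (2.9850,10.4950)
p' = p + 1/5·F = (-1.4030,-3.9010)

Fx=2.9850 Fy=10.4950 x'=-1.4030 y'=-3.9010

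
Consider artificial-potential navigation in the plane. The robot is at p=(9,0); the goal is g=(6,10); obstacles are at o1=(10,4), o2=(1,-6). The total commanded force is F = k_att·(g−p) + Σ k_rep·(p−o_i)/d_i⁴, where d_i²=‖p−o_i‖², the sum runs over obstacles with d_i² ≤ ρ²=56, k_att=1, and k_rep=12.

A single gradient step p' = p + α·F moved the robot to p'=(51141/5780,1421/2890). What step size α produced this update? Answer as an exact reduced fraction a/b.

F_att = 1·(g−p) = 1·(-3,10) = (-3.0000,10.0000)
o1: d²=17 ≤ ρ²=56; F_rep = 12·(-1,-4)/17² = (-0.0415,-0.1661)
o2: d²=100 > ρ²=56 → inactive
F = F_att + ΣF_rep = (-3.0415,9.8339)
Δp = p'−p = (-0.1521,0.4917); α = Δx/Fx = (-879/5780) / (-879/289) = 1/20
check: Δy/Fy = (1421/2890) / (2842/289) = 1/20 ✓

α = 1/20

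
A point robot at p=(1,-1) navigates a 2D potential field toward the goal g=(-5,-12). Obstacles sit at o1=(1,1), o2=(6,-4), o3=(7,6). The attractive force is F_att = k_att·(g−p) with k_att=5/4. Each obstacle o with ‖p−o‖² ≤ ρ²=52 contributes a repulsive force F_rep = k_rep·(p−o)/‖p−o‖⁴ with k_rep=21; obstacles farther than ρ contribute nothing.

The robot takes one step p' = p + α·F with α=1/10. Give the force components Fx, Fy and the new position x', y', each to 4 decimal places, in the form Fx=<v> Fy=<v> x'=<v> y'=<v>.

F_att = 5/4·(g−p) = 5/4·(-6,-11) = (-7.5000,-13.7500)
o1: d²=4 ≤ ρ²=52; F_rep = 21·(0,-2)/4² = (0.0000,-2.6250)
o2: d²=34 ≤ ρ²=52; F_rep = 21·(-5,3)/34² = (-0.0908,0.0545)
o3: d²=85 > ρ²=52 → inactive
F = F_att + ΣF_rep = (-7.5908,-16.3205)
p' = p + 1/10·F = (0.2409,-2.6321)

Fx=-7.5908 Fy=-16.3205 x'=0.2409 y'=-2.6321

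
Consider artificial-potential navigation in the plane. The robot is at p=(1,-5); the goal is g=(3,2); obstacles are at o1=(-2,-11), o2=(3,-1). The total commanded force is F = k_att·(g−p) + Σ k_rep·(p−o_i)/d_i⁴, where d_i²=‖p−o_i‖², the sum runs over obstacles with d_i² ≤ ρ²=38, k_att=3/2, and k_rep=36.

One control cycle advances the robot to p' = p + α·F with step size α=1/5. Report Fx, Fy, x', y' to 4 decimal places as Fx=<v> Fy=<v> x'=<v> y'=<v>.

Fx=2.8200 Fy=10.1400 x'=1.5640 y'=-2.9720

F_att = 3/2·(g−p) = 3/2·(2,7) = (3.0000,10.5000)
o1: d²=45 > ρ²=38 → inactive
o2: d²=20 ≤ ρ²=38; F_rep = 36·(-2,-4)/20² = (-0.1800,-0.3600)
F = F_att + ΣF_rep = (2.8200,10.1400)
p' = p + 1/5·F = (1.5640,-2.9720)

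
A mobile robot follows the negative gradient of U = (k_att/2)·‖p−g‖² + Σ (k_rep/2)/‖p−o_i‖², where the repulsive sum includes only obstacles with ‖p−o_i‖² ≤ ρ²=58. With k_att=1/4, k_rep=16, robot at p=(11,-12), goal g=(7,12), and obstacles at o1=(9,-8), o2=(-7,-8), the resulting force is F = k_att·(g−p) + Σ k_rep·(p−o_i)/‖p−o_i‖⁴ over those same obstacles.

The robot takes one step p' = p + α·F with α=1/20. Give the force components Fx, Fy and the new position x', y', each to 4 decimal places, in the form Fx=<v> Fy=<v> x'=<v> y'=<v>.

F_att = 1/4·(g−p) = 1/4·(-4,24) = (-1.0000,6.0000)
o1: d²=20 ≤ ρ²=58; F_rep = 16·(2,-4)/20² = (0.0800,-0.1600)
o2: d²=340 > ρ²=58 → inactive
F = F_att + ΣF_rep = (-0.9200,5.8400)
p' = p + 1/20·F = (10.9540,-11.7080)

Fx=-0.9200 Fy=5.8400 x'=10.9540 y'=-11.7080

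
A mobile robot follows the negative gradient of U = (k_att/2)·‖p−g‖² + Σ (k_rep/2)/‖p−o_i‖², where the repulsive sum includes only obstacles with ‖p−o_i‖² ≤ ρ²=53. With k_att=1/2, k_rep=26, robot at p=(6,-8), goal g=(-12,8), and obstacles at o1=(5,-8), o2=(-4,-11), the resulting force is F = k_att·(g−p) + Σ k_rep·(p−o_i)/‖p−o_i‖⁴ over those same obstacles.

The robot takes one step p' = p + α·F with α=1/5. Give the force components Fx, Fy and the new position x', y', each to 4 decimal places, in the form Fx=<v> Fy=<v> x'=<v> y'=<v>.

Fx=17.0000 Fy=8.0000 x'=9.4000 y'=-6.4000

F_att = 1/2·(g−p) = 1/2·(-18,16) = (-9.0000,8.0000)
o1: d²=1 ≤ ρ²=53; F_rep = 26·(1,0)/1² = (26.0000,0.0000)
o2: d²=109 > ρ²=53 → inactive
F = F_att + ΣF_rep = (17.0000,8.0000)
p' = p + 1/5·F = (9.4000,-6.4000)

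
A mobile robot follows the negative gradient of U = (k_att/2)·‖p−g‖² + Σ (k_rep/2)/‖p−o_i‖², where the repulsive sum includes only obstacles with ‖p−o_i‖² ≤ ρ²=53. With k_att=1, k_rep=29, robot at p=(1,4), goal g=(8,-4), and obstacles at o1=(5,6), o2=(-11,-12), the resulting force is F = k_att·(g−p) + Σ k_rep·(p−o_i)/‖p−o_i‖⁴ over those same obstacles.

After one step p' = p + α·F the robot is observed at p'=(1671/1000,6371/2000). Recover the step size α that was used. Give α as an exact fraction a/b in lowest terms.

α = 1/10

F_att = 1·(g−p) = 1·(7,-8) = (7.0000,-8.0000)
o1: d²=20 ≤ ρ²=53; F_rep = 29·(-4,-2)/20² = (-0.2900,-0.1450)
o2: d²=400 > ρ²=53 → inactive
F = F_att + ΣF_rep = (6.7100,-8.1450)
Δp = p'−p = (0.6710,-0.8145); α = Δx/Fx = (671/1000) / (671/100) = 1/10
check: Δy/Fy = (-1629/2000) / (-1629/200) = 1/10 ✓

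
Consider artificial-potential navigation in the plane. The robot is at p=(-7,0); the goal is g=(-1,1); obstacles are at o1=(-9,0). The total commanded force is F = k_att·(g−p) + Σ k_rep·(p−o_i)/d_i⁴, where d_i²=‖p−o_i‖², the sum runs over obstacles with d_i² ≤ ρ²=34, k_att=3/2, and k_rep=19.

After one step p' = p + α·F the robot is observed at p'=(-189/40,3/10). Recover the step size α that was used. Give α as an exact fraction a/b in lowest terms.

F_att = 3/2·(g−p) = 3/2·(6,1) = (9.0000,1.5000)
o1: d²=4 ≤ ρ²=34; F_rep = 19·(2,0)/4² = (2.3750,0.0000)
F = F_att + ΣF_rep = (11.3750,1.5000)
Δp = p'−p = (2.2750,0.3000); α = Δx/Fx = (91/40) / (91/8) = 1/5
check: Δy/Fy = (3/10) / (3/2) = 1/5 ✓

α = 1/5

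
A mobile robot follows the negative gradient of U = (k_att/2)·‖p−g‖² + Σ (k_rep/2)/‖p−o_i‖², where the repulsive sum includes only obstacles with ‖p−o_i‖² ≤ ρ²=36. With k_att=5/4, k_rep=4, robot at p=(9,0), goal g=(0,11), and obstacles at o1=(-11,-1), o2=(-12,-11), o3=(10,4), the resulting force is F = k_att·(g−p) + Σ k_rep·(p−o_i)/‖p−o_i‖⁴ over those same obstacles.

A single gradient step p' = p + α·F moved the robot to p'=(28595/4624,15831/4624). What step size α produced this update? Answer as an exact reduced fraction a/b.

F_att = 5/4·(g−p) = 5/4·(-9,11) = (-11.2500,13.7500)
o1: d²=401 > ρ²=36 → inactive
o2: d²=562 > ρ²=36 → inactive
o3: d²=17 ≤ ρ²=36; F_rep = 4·(-1,-4)/17² = (-0.0138,-0.0554)
F = F_att + ΣF_rep = (-11.2638,13.6946)
Δp = p'−p = (-2.8160,3.4237); α = Δx/Fx = (-13021/4624) / (-13021/1156) = 1/4
check: Δy/Fy = (15831/4624) / (15831/1156) = 1/4 ✓

α = 1/4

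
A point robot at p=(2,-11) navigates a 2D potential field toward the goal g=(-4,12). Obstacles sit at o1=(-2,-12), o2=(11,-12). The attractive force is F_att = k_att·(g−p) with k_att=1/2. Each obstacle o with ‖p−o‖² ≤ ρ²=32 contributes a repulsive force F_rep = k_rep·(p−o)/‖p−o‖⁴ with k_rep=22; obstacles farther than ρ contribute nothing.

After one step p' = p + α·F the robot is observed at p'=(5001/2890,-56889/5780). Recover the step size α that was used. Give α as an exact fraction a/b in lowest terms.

F_att = 1/2·(g−p) = 1/2·(-6,23) = (-3.0000,11.5000)
o1: d²=17 ≤ ρ²=32; F_rep = 22·(4,1)/17² = (0.3045,0.0761)
o2: d²=82 > ρ²=32 → inactive
F = F_att + ΣF_rep = (-2.6955,11.5761)
Δp = p'−p = (-0.2696,1.1576); α = Δx/Fx = (-779/2890) / (-779/289) = 1/10
check: Δy/Fy = (6691/5780) / (6691/578) = 1/10 ✓

α = 1/10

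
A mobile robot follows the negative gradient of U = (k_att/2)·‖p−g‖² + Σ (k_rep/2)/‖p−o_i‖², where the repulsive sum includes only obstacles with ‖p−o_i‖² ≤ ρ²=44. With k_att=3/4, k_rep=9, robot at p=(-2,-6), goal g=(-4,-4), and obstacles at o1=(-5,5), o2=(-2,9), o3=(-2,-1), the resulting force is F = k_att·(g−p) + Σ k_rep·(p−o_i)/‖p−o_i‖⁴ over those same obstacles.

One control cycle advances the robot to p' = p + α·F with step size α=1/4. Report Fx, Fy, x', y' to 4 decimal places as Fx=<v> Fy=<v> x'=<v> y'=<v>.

Fx=-1.5000 Fy=1.4280 x'=-2.3750 y'=-5.6430

F_att = 3/4·(g−p) = 3/4·(-2,2) = (-1.5000,1.5000)
o1: d²=130 > ρ²=44 → inactive
o2: d²=225 > ρ²=44 → inactive
o3: d²=25 ≤ ρ²=44; F_rep = 9·(0,-5)/25² = (0.0000,-0.0720)
F = F_att + ΣF_rep = (-1.5000,1.4280)
p' = p + 1/4·F = (-2.3750,-5.6430)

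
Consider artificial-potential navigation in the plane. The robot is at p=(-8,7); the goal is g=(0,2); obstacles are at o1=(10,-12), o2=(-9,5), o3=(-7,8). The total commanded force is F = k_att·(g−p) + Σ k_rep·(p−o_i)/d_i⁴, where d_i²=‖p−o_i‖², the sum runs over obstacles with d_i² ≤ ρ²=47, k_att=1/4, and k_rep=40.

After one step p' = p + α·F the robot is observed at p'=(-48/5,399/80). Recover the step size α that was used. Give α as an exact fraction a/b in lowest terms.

F_att = 1/4·(g−p) = 1/4·(8,-5) = (2.0000,-1.2500)
o1: d²=685 > ρ²=47 → inactive
o2: d²=5 ≤ ρ²=47; F_rep = 40·(1,2)/5² = (1.6000,3.2000)
o3: d²=2 ≤ ρ²=47; F_rep = 40·(-1,-1)/2² = (-10.0000,-10.0000)
F = F_att + ΣF_rep = (-6.4000,-8.0500)
Δp = p'−p = (-1.6000,-2.0125); α = Δx/Fx = (-8/5) / (-32/5) = 1/4
check: Δy/Fy = (-161/80) / (-161/20) = 1/4 ✓

α = 1/4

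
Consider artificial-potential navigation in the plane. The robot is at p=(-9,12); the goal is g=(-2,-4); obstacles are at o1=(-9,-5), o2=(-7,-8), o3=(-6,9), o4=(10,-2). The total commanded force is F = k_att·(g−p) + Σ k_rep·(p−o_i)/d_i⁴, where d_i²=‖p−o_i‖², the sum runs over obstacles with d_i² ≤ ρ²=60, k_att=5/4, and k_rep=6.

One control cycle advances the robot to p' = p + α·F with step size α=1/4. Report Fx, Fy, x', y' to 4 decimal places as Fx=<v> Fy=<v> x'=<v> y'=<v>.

Fx=8.6944 Fy=-19.9444 x'=-6.8264 y'=7.0139

F_att = 5/4·(g−p) = 5/4·(7,-16) = (8.7500,-20.0000)
o1: d²=289 > ρ²=60 → inactive
o2: d²=404 > ρ²=60 → inactive
o3: d²=18 ≤ ρ²=60; F_rep = 6·(-3,3)/18² = (-0.0556,0.0556)
o4: d²=557 > ρ²=60 → inactive
F = F_att + ΣF_rep = (8.6944,-19.9444)
p' = p + 1/4·F = (-6.8264,7.0139)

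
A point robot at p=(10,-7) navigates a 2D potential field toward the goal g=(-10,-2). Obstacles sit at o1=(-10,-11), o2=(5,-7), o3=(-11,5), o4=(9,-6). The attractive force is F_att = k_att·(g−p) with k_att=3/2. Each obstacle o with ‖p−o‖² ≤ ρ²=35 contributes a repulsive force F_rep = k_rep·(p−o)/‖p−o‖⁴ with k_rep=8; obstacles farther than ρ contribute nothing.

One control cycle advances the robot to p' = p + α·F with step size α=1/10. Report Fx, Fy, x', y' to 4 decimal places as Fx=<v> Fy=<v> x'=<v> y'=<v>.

Fx=-27.9360 Fy=5.5000 x'=7.2064 y'=-6.4500

F_att = 3/2·(g−p) = 3/2·(-20,5) = (-30.0000,7.5000)
o1: d²=416 > ρ²=35 → inactive
o2: d²=25 ≤ ρ²=35; F_rep = 8·(5,0)/25² = (0.0640,0.0000)
o3: d²=585 > ρ²=35 → inactive
o4: d²=2 ≤ ρ²=35; F_rep = 8·(1,-1)/2² = (2.0000,-2.0000)
F = F_att + ΣF_rep = (-27.9360,5.5000)
p' = p + 1/10·F = (7.2064,-6.4500)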